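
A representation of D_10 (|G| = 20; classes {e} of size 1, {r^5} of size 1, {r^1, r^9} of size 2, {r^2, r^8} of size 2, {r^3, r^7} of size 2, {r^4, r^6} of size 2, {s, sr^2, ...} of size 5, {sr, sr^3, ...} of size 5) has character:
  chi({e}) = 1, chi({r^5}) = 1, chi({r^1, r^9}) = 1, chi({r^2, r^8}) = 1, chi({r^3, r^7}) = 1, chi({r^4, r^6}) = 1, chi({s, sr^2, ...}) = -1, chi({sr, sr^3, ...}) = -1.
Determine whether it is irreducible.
Irreducible: <chi, chi> = 1.

Proof sketch: <chi, chi> = (1/|G|) sum_C |C| * |chi(C)|^2 = (1/20)[1*|1|^2 + 1*|1|^2 + 2*|1|^2 + 2*|1|^2 + 2*|1|^2 + 2*|1|^2 + 5*|-1|^2 + 5*|-1|^2]
  = (1/20)[(1) + (1) + (2) + (2) + (2) + (2) + (5) + (5)] = 20/20 = 1.
A character is irreducible iff <chi, chi> = 1, so this representation is irreducible.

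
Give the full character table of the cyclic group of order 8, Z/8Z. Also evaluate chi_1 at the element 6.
Character table of Z/8Z (irreps indexed chi_0,...,chi_7 with chi_k(m) = zeta_8^(k*m), zeta_8 = exp(2*pi*i/8)):
  irrep \ class  {0} (size 1)  {1} (size 1)    {2} (size 1)  {3} (size 1)    {4} (size 1)  {5} (size 1)    {6} (size 1)  {7} (size 1)  
  chi_0          1             1               1             1               1             1               1             1             
  chi_1          1             exp(I*pi/4)     I             exp(3*I*pi/4)   -1            exp(-3*I*pi/4)  -I            exp(-I*pi/4)  
  chi_2          1             I               -1            -I              1             I               -1            -I            
  chi_3          1             exp(3*I*pi/4)   -I            exp(I*pi/4)     -1            exp(-I*pi/4)    I             exp(-3*I*pi/4)
  chi_4          1             -1              1             -1              1             -1              1             -1            
  chi_5          1             exp(-3*I*pi/4)  I             exp(-I*pi/4)    -1            exp(I*pi/4)     -I            exp(3*I*pi/4) 
  chi_6          1             -I              -1            I               1             -I              -1            I             
  chi_7          1             exp(-I*pi/4)    -I            exp(-3*I*pi/4)  -1            exp(3*I*pi/4)   I             exp(I*pi/4)   

Spot check: chi_1(6) = zeta_8^(1*6) = zeta_8^6 = -I.

Working: Z/8Z is abelian, so all 8 irreducible complex representations are 1-dimensional. They are given by chi_k(m) = zeta_8^(k*m) for k = 0,...,7. Row orthogonality: sum_m chi_k(m) conj(chi_l(m)) = 8 * [k = l].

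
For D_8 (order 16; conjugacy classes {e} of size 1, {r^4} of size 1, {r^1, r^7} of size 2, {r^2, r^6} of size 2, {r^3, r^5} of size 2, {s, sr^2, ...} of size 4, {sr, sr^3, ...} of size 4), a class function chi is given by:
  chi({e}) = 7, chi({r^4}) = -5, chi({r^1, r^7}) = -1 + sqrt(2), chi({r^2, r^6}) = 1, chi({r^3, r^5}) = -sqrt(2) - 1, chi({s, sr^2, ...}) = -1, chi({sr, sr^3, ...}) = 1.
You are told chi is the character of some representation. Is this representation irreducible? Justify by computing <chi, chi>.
Not irreducible (reducible): <chi, chi> = 6 > 1.

Derivation: <chi, chi> = (1/|G|) sum_C |C| * |chi(C)|^2 = (1/16)[1*|7|^2 + 1*|-5|^2 + 2*|-1 + sqrt(2)|^2 + 2*|1|^2 + 2*|-sqrt(2) - 1|^2 + 4*|-1|^2 + 4*|1|^2]
  = (1/16)[(49) + (25) + (6 - 4*sqrt(2)) + (2) + (4*sqrt(2) + 6) + (4) + (4)] = 96/16 = 6.
A character is irreducible iff <chi, chi> = 1, so this representation is reducible.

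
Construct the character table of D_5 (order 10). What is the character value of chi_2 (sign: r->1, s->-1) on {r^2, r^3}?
Conjugacy classes: {e} of size 1, {r^1, r^4} of size 2, {r^2, r^3} of size 2, {s, sr, ..., sr^4} of size 5.
Character table:
  irrep \ class              {e} (size 1)  {r^1, r^4} (size 2)  {r^2, r^3} (size 2)  {s, sr, ..., sr^4} (size 5)
  chi_1 (triv)               1             1                    1                    1                          
  chi_2 (sign: r->1, s->-1)  1             1                    1                    -1                         
  chi_3 (2d, j=1)            2             -1/2 + sqrt(5)/2     -sqrt(5)/2 - 1/2     0                          
  chi_4 (2d, j=2)            2             -sqrt(5)/2 - 1/2     -1/2 + sqrt(5)/2     0                          

Spot check: chi_2 (sign: r->1, s->-1) on {r^2, r^3} = 1.

Argument: D_5 has order 2*5 = 10 with 4 conjugacy classes, hence 4 irreducibles. Sum of squared dims 1 + 1 + 4 + 4 = 10 = |G|. Linear characters come from the abelianisation; the 2-dimensional irreps have character r^k -> 2*cos(2*pi*j*k/5), reflections -> 0.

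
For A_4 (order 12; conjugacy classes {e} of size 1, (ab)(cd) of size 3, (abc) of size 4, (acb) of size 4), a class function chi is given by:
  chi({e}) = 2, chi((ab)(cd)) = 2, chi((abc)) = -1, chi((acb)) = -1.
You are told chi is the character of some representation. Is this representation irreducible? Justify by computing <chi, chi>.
Not irreducible (reducible): <chi, chi> = 2 > 1.

Details: <chi, chi> = (1/|G|) sum_C |C| * |chi(C)|^2 = (1/12)[1*|2|^2 + 3*|2|^2 + 4*|-1|^2 + 4*|-1|^2]
  = (1/12)[(4) + (12) + (4) + (4)] = 24/12 = 2.
(Exp terms are combined using exp(i*s)*conj(exp(i*t)) = exp(i*(s-t)), and sums of them are collapsed using the identity that for every m > 1 the m distinct m-th roots of unity sum to 0, e.g. 1 + exp(2*I*pi/3) + exp(-2*I*pi/3) = 0.)
A character is irreducible iff <chi, chi> = 1, so this representation is reducible.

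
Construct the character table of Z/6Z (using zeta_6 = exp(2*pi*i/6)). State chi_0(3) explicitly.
Character table of Z/6Z (irreps indexed chi_0,...,chi_5 with chi_k(m) = zeta_6^(k*m), zeta_6 = exp(2*pi*i/6)):
  irrep \ class  {0} (size 1)  {1} (size 1)    {2} (size 1)    {3} (size 1)  {4} (size 1)    {5} (size 1)  
  chi_0          1             1               1               1             1               1             
  chi_1          1             exp(I*pi/3)     exp(2*I*pi/3)   -1            exp(-2*I*pi/3)  exp(-I*pi/3)  
  chi_2          1             exp(2*I*pi/3)   exp(-2*I*pi/3)  1             exp(2*I*pi/3)   exp(-2*I*pi/3)
  chi_3          1             -1              1               -1            1               -1            
  chi_4          1             exp(-2*I*pi/3)  exp(2*I*pi/3)   1             exp(-2*I*pi/3)  exp(2*I*pi/3) 
  chi_5          1             exp(-I*pi/3)    exp(-2*I*pi/3)  -1            exp(2*I*pi/3)   exp(I*pi/3)   

Spot check: chi_0(3) = zeta_6^(0*3) = zeta_6^0 = 1.

Derivation: Z/6Z is abelian, so all 6 irreducible complex representations are 1-dimensional. They are given by chi_k(m) = zeta_6^(k*m) for k = 0,...,5. Row orthogonality: sum_m chi_k(m) conj(chi_l(m)) = 6 * [k = l].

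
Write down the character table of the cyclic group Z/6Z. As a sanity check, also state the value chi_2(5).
Character table of Z/6Z (irreps indexed chi_0,...,chi_5 with chi_k(m) = zeta_6^(k*m), zeta_6 = exp(2*pi*i/6)):
  irrep \ class  {0} (size 1)  {1} (size 1)    {2} (size 1)    {3} (size 1)  {4} (size 1)    {5} (size 1)  
  chi_0          1             1               1               1             1               1             
  chi_1          1             exp(I*pi/3)     exp(2*I*pi/3)   -1            exp(-2*I*pi/3)  exp(-I*pi/3)  
  chi_2          1             exp(2*I*pi/3)   exp(-2*I*pi/3)  1             exp(2*I*pi/3)   exp(-2*I*pi/3)
  chi_3          1             -1              1               -1            1               -1            
  chi_4          1             exp(-2*I*pi/3)  exp(2*I*pi/3)   1             exp(-2*I*pi/3)  exp(2*I*pi/3) 
  chi_5          1             exp(-I*pi/3)    exp(-2*I*pi/3)  -1            exp(2*I*pi/3)   exp(I*pi/3)   

Spot check: chi_2(5) = zeta_6^(2*5) = zeta_6^10 = exp(-2*I*pi/3).

Working: Z/6Z is abelian, so all 6 irreducible complex representations are 1-dimensional. They are given by chi_k(m) = zeta_6^(k*m) for k = 0,...,5. Row orthogonality: sum_m chi_k(m) conj(chi_l(m)) = 6 * [k = l].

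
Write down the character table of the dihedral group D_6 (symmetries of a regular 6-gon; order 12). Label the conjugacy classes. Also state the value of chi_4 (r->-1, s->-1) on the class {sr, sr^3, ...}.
Conjugacy classes: {e} of size 1, {r^3} of size 1, {r^1, r^5} of size 2, {r^2, r^4} of size 2, {s, sr^2, ...} of size 3, {sr, sr^3, ...} of size 3.
Character table:
  irrep \ class              {e} (size 1)  {r^3} (size 1)  {r^1, r^5} (size 2)  {r^2, r^4} (size 2)  {s, sr^2, ...} (size 3)  {sr, sr^3, ...} (size 3)
  chi_1 (triv)               1             1               1                    1                    1                        1                       
  chi_2 (sign: r->1, s->-1)  1             1               1                    1                    -1                       -1                      
  chi_3 (r->-1, s->1)        1             -1              -1                   1                    1                        -1                      
  chi_4 (r->-1, s->-1)       1             -1              -1                   1                    -1                       1                       
  chi_5 (2d, j=1)            2             -2              1                    -1                   0                        0                       
  chi_6 (2d, j=2)            2             2               -1                   -1                   0                        0                       

Spot check: chi_4 (r->-1, s->-1) on {sr, sr^3, ...} = 1.

D_6 has order 2*6 = 12 with 6 conjugacy classes, hence 6 irreducibles. Sum of squared dims 1 + 1 + 1 + 1 + 4 + 4 = 12 = |G|. Linear characters come from the abelianisation; the 2-dimensional irreps have character r^k -> 2*cos(2*pi*j*k/6), reflections -> 0.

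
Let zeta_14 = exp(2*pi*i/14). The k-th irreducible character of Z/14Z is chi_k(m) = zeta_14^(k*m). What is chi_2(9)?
chi_2(9) = zeta_14^18 = exp(4*I*pi/7)

Details: chi_2(9) = zeta_14^(2*9) = zeta_14^18. Since zeta_14^14 = 1, this equals zeta_14^4 = exp(2*pi*i*4/14) = exp(4*I*pi/7).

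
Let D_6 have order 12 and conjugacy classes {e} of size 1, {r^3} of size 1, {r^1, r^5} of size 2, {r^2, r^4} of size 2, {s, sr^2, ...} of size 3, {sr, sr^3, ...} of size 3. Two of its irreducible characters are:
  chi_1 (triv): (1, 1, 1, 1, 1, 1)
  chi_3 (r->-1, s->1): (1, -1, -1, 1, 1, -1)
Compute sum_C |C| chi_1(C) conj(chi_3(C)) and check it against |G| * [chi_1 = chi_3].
Sum = 0; so <chi_1, chi_3> = 0 (distinct irreducibles are orthogonal).

Details: Compute term by term over conjugacy classes (|C| * chi_1(C) * conj(chi_3(C))):
  1*(1)*conj(1) + 1*(1)*conj(-1) + 2*(1)*conj(-1) + 2*(1)*conj(1) + 3*(1)*conj(1) + 3*(1)*conj(-1)
  = (1) + (-1) + (-2) + (2) + (3) + (-3)
  = 0.
Dividing by |G| = 12 gives 0/12 = 0, matching the row-orthogonality relation <chi_1, chi_3> = [chi_1 = chi_3].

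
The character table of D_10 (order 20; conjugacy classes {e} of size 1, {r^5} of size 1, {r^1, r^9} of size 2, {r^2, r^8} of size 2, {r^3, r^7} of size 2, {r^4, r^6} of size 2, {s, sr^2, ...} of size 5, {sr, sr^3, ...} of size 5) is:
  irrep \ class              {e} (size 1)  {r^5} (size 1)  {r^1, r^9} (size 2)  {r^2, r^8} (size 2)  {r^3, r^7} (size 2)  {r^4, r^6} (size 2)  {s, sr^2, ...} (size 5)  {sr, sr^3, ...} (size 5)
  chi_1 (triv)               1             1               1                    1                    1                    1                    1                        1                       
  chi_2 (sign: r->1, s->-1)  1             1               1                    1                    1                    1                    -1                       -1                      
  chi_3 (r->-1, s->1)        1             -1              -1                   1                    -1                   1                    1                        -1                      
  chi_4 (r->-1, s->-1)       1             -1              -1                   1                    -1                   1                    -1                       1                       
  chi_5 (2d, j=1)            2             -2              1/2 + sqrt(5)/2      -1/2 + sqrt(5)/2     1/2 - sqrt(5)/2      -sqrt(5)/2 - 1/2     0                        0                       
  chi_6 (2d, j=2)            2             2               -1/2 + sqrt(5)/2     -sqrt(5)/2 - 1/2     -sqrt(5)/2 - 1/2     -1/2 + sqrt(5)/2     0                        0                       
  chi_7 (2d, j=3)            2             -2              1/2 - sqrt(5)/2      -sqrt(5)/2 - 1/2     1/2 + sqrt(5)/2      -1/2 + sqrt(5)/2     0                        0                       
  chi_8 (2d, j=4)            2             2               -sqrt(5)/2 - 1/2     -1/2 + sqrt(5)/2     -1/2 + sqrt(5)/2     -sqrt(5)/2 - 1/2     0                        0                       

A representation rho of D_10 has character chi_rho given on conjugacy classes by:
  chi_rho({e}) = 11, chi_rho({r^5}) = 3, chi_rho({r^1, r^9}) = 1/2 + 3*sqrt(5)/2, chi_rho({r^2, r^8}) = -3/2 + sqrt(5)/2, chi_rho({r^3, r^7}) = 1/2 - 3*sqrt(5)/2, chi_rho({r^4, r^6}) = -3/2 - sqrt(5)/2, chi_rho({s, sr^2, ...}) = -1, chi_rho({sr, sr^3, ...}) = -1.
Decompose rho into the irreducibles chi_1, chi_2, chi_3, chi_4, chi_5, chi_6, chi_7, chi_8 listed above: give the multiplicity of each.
Multiplicities: chi_1: 0, chi_2: 1, chi_3: 0, chi_4: 0, chi_5: 2, chi_6: 2, chi_7: 0, chi_8: 1.

Use <chi_rho, chi> = (1/|G|) sum_C |C| * chi_rho(C) * conj(chi(C)) with |G| = 20 for each irreducible chi in the table:
  <chi_rho, chi_1> = (1/20)[1*(11)*conj(1) + 1*(3)*conj(1) + 2*(1/2 + 3*sqrt(5)/2)*conj(1) + 2*(-3/2 + sqrt(5)/2)*conj(1) + 2*(1/2 - 3*sqrt(5)/2)*conj(1) + 2*(-3/2 - sqrt(5)/2)*conj(1) + 5*(-1)*conj(1) + 5*(-1)*conj(1)]
      = (1/20)[(11) + (3) + (1 + 3*sqrt(5)) + (-3 + sqrt(5)) + (1 - 3*sqrt(5)) + (-3 - sqrt(5)) + (-5) + (-5)] = 0/20 = 0
  <chi_rho, chi_2> = (1/20)[1*(11)*conj(1) + 1*(3)*conj(1) + 2*(1/2 + 3*sqrt(5)/2)*conj(1) + 2*(-3/2 + sqrt(5)/2)*conj(1) + 2*(1/2 - 3*sqrt(5)/2)*conj(1) + 2*(-3/2 - sqrt(5)/2)*conj(1) + 5*(-1)*conj(-1) + 5*(-1)*conj(-1)]
      = (1/20)[(11) + (3) + (1 + 3*sqrt(5)) + (-3 + sqrt(5)) + (1 - 3*sqrt(5)) + (-3 - sqrt(5)) + (5) + (5)] = 20/20 = 1
  <chi_rho, chi_3> = (1/20)[1*(11)*conj(1) + 1*(3)*conj(-1) + 2*(1/2 + 3*sqrt(5)/2)*conj(-1) + 2*(-3/2 + sqrt(5)/2)*conj(1) + 2*(1/2 - 3*sqrt(5)/2)*conj(-1) + 2*(-3/2 - sqrt(5)/2)*conj(1) + 5*(-1)*conj(1) + 5*(-1)*conj(-1)]
      = (1/20)[(11) + (-3) + (-3*sqrt(5) - 1) + (-3 + sqrt(5)) + (-1 + 3*sqrt(5)) + (-3 - sqrt(5)) + (-5) + (5)] = 0/20 = 0
  <chi_rho, chi_4> = (1/20)[1*(11)*conj(1) + 1*(3)*conj(-1) + 2*(1/2 + 3*sqrt(5)/2)*conj(-1) + 2*(-3/2 + sqrt(5)/2)*conj(1) + 2*(1/2 - 3*sqrt(5)/2)*conj(-1) + 2*(-3/2 - sqrt(5)/2)*conj(1) + 5*(-1)*conj(-1) + 5*(-1)*conj(1)]
      = (1/20)[(11) + (-3) + (-3*sqrt(5) - 1) + (-3 + sqrt(5)) + (-1 + 3*sqrt(5)) + (-3 - sqrt(5)) + (5) + (-5)] = 0/20 = 0
  <chi_rho, chi_5> = (1/20)[1*(11)*conj(2) + 1*(3)*conj(-2) + 2*(1/2 + 3*sqrt(5)/2)*conj(1/2 + sqrt(5)/2) + 2*(-3/2 + sqrt(5)/2)*conj(-1/2 + sqrt(5)/2) + 2*(1/2 - 3*sqrt(5)/2)*conj(1/2 - sqrt(5)/2) + 2*(-3/2 - sqrt(5)/2)*conj(-sqrt(5)/2 - 1/2) + 5*(-1)*conj(0) + 5*(-1)*conj(0)]
      = (1/20)[(22) + (-6) + (2*sqrt(5) + 8) + (4 - 2*sqrt(5)) + (8 - 2*sqrt(5)) + (4 + 2*sqrt(5)) + (0) + (0)] = 40/20 = 2
  <chi_rho, chi_6> = (1/20)[1*(11)*conj(2) + 1*(3)*conj(2) + 2*(1/2 + 3*sqrt(5)/2)*conj(-1/2 + sqrt(5)/2) + 2*(-3/2 + sqrt(5)/2)*conj(-sqrt(5)/2 - 1/2) + 2*(1/2 - 3*sqrt(5)/2)*conj(-sqrt(5)/2 - 1/2) + 2*(-3/2 - sqrt(5)/2)*conj(-1/2 + sqrt(5)/2) + 5*(-1)*conj(0) + 5*(-1)*conj(0)]
      = (1/20)[(22) + (6) + (7 - sqrt(5)) + (-1 + sqrt(5)) + (sqrt(5) + 7) + (-sqrt(5) - 1) + (0) + (0)] = 40/20 = 2
  <chi_rho, chi_7> = (1/20)[1*(11)*conj(2) + 1*(3)*conj(-2) + 2*(1/2 + 3*sqrt(5)/2)*conj(1/2 - sqrt(5)/2) + 2*(-3/2 + sqrt(5)/2)*conj(-sqrt(5)/2 - 1/2) + 2*(1/2 - 3*sqrt(5)/2)*conj(1/2 + sqrt(5)/2) + 2*(-3/2 - sqrt(5)/2)*conj(-1/2 + sqrt(5)/2) + 5*(-1)*conj(0) + 5*(-1)*conj(0)]
      = (1/20)[(22) + (-6) + (-7 + sqrt(5)) + (-1 + sqrt(5)) + (-7 - sqrt(5)) + (-sqrt(5) - 1) + (0) + (0)] = 0/20 = 0
  <chi_rho, chi_8> = (1/20)[1*(11)*conj(2) + 1*(3)*conj(2) + 2*(1/2 + 3*sqrt(5)/2)*conj(-sqrt(5)/2 - 1/2) + 2*(-3/2 + sqrt(5)/2)*conj(-1/2 + sqrt(5)/2) + 2*(1/2 - 3*sqrt(5)/2)*conj(-1/2 + sqrt(5)/2) + 2*(-3/2 - sqrt(5)/2)*conj(-sqrt(5)/2 - 1/2) + 5*(-1)*conj(0) + 5*(-1)*conj(0)]
      = (1/20)[(22) + (6) + (-8 - 2*sqrt(5)) + (4 - 2*sqrt(5)) + (-8 + 2*sqrt(5)) + (4 + 2*sqrt(5)) + (0) + (0)] = 20/20 = 1
Dimension check: dim(rho) = sum (mult * dim) = 0*1 + 1*1 + 0*1 + 0*1 + 2*2 + 2*2 + 0*2 + 1*2 = 11 = chi_rho(e) = 11.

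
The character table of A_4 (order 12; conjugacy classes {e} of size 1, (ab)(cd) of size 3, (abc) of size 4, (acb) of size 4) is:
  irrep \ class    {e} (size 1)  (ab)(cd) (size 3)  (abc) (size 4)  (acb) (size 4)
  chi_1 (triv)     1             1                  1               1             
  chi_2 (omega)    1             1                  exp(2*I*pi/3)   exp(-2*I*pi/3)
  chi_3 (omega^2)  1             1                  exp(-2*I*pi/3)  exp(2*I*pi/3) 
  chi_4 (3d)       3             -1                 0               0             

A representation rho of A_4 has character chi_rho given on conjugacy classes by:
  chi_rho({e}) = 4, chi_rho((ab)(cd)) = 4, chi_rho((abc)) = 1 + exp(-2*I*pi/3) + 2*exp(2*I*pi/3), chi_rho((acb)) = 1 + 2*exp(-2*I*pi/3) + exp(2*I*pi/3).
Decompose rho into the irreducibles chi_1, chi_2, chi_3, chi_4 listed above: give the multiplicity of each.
Multiplicities: chi_1: 1, chi_2: 2, chi_3: 1, chi_4: 0.

Use <chi_rho, chi> = (1/|G|) sum_C |C| * chi_rho(C) * conj(chi(C)) with |G| = 12 for each irreducible chi in the table:
  <chi_rho, chi_1> = (1/12)[1*(4)*conj(1) + 3*(4)*conj(1) + 4*(1 + exp(-2*I*pi/3) + 2*exp(2*I*pi/3))*conj(1) + 4*(1 + 2*exp(-2*I*pi/3) + exp(2*I*pi/3))*conj(1)]
      = (1/12)[(4) + (12) + (4 + 4*exp(-2*I*pi/3) + 8*exp(2*I*pi/3)) + (4 + 8*exp(-2*I*pi/3) + 4*exp(2*I*pi/3))] = 12/12 = 1
  <chi_rho, chi_2> = (1/12)[1*(4)*conj(1) + 3*(4)*conj(1) + 4*(1 + exp(-2*I*pi/3) + 2*exp(2*I*pi/3))*conj(exp(2*I*pi/3)) + 4*(1 + 2*exp(-2*I*pi/3) + exp(2*I*pi/3))*conj(exp(-2*I*pi/3))]
      = (1/12)[(4) + (12) + (4) + (4)] = 24/12 = 2
  <chi_rho, chi_3> = (1/12)[1*(4)*conj(1) + 3*(4)*conj(1) + 4*(1 + exp(-2*I*pi/3) + 2*exp(2*I*pi/3))*conj(exp(-2*I*pi/3)) + 4*(1 + 2*exp(-2*I*pi/3) + exp(2*I*pi/3))*conj(exp(2*I*pi/3))]
      = (1/12)[(4) + (12) + (4 + 8*exp(-2*I*pi/3) + 4*exp(2*I*pi/3)) + (4 + 4*exp(-2*I*pi/3) + 8*exp(2*I*pi/3))] = 12/12 = 1
  <chi_rho, chi_4> = (1/12)[1*(4)*conj(3) + 3*(4)*conj(-1) + 4*(1 + exp(-2*I*pi/3) + 2*exp(2*I*pi/3))*conj(0) + 4*(1 + 2*exp(-2*I*pi/3) + exp(2*I*pi/3))*conj(0)]
      = (1/12)[(12) + (-12) + (0) + (0)] = 0/12 = 0
(Exp terms are combined using exp(i*s)*conj(exp(i*t)) = exp(i*(s-t)), and sums of them are collapsed using the identity that for every m > 1 the m distinct m-th roots of unity sum to 0, e.g. 1 + exp(2*I*pi/3) + exp(-2*I*pi/3) = 0.)
Dimension check: dim(rho) = sum (mult * dim) = 1*1 + 2*1 + 1*1 + 0*3 = 4 = chi_rho(e) = 4.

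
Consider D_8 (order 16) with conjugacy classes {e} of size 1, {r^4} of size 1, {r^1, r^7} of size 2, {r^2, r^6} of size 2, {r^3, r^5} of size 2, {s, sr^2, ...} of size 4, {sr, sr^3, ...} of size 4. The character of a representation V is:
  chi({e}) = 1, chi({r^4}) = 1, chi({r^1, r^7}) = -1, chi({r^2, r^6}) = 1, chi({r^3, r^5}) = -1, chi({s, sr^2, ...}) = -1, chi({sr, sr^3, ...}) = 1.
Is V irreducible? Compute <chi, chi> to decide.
Irreducible: <chi, chi> = 1.

Working: <chi, chi> = (1/|G|) sum_C |C| * |chi(C)|^2 = (1/16)[1*|1|^2 + 1*|1|^2 + 2*|-1|^2 + 2*|1|^2 + 2*|-1|^2 + 4*|-1|^2 + 4*|1|^2]
  = (1/16)[(1) + (1) + (2) + (2) + (2) + (4) + (4)] = 16/16 = 1.
A character is irreducible iff <chi, chi> = 1, so this representation is irreducible.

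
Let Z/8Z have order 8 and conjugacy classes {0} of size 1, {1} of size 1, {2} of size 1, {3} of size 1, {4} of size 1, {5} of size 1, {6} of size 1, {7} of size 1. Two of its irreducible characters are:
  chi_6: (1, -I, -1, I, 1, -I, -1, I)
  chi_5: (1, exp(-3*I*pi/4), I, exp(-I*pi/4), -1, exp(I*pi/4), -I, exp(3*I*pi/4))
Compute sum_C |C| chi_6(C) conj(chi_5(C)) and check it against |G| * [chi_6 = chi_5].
Sum = 0; so <chi_6, chi_5> = 0 (distinct irreducibles are orthogonal).

Details: Compute term by term over conjugacy classes (|C| * chi_6(C) * conj(chi_5(C))):
  1*(1)*conj(1) + 1*(-I)*conj(exp(-3*I*pi/4)) + 1*(-1)*conj(I) + 1*(I)*conj(exp(-I*pi/4)) + 1*(1)*conj(-1) + 1*(-I)*conj(exp(I*pi/4)) + 1*(-1)*conj(-I) + 1*(I)*conj(exp(3*I*pi/4))
  = (1) + (-exp(-3*I*pi/4)) + (I) + (exp(3*I*pi/4)) + (-1) + (-exp(I*pi/4)) + (-I) + (exp(-I*pi/4))
  = 0.
(Exp terms are combined using exp(i*s)*conj(exp(i*t)) = exp(i*(s-t)), and sums of them are collapsed using the identity that for every m > 1 the m distinct m-th roots of unity sum to 0, e.g. 1 + exp(2*I*pi/3) + exp(-2*I*pi/3) = 0.)
Dividing by |G| = 8 gives 0/8 = 0, matching the row-orthogonality relation <chi_6, chi_5> = [chi_6 = chi_5].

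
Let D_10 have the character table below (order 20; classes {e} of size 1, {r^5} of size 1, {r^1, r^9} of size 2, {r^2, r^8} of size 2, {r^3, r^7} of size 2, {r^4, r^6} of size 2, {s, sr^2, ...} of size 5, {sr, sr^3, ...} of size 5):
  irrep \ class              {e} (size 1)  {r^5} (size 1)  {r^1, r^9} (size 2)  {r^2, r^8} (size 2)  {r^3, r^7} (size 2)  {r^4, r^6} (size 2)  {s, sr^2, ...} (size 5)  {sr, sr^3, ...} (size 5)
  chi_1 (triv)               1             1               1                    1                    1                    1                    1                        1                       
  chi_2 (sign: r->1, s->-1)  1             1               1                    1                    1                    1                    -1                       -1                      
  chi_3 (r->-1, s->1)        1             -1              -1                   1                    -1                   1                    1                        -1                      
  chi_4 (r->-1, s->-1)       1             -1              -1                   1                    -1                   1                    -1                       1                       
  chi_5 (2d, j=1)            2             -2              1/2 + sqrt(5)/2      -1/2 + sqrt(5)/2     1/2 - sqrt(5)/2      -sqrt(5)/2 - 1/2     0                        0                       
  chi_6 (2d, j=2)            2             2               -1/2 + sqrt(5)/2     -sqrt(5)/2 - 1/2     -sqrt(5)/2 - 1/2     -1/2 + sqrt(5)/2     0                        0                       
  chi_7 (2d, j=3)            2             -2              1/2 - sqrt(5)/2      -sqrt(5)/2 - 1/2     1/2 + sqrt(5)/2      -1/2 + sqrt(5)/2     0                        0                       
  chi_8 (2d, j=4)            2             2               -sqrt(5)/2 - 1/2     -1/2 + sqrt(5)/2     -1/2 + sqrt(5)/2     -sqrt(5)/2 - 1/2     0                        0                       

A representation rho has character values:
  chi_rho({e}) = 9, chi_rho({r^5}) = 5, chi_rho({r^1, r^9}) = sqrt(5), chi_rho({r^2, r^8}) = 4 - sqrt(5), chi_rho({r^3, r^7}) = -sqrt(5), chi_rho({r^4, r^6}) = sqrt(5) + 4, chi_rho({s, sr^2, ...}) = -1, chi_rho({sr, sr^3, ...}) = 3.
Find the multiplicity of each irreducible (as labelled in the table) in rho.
Multiplicities: chi_1: 2, chi_2: 1, chi_3: 0, chi_4: 2, chi_5: 0, chi_6: 2, chi_7: 0, chi_8: 0.

Use <chi_rho, chi> = (1/|G|) sum_C |C| * chi_rho(C) * conj(chi(C)) with |G| = 20 for each irreducible chi in the table:
  <chi_rho, chi_1> = (1/20)[1*(9)*conj(1) + 1*(5)*conj(1) + 2*(sqrt(5))*conj(1) + 2*(4 - sqrt(5))*conj(1) + 2*(-sqrt(5))*conj(1) + 2*(sqrt(5) + 4)*conj(1) + 5*(-1)*conj(1) + 5*(3)*conj(1)]
      = (1/20)[(9) + (5) + (2*sqrt(5)) + (8 - 2*sqrt(5)) + (-2*sqrt(5)) + (2*sqrt(5) + 8) + (-5) + (15)] = 40/20 = 2
  <chi_rho, chi_2> = (1/20)[1*(9)*conj(1) + 1*(5)*conj(1) + 2*(sqrt(5))*conj(1) + 2*(4 - sqrt(5))*conj(1) + 2*(-sqrt(5))*conj(1) + 2*(sqrt(5) + 4)*conj(1) + 5*(-1)*conj(-1) + 5*(3)*conj(-1)]
      = (1/20)[(9) + (5) + (2*sqrt(5)) + (8 - 2*sqrt(5)) + (-2*sqrt(5)) + (2*sqrt(5) + 8) + (5) + (-15)] = 20/20 = 1
  <chi_rho, chi_3> = (1/20)[1*(9)*conj(1) + 1*(5)*conj(-1) + 2*(sqrt(5))*conj(-1) + 2*(4 - sqrt(5))*conj(1) + 2*(-sqrt(5))*conj(-1) + 2*(sqrt(5) + 4)*conj(1) + 5*(-1)*conj(1) + 5*(3)*conj(-1)]
      = (1/20)[(9) + (-5) + (-2*sqrt(5)) + (8 - 2*sqrt(5)) + (2*sqrt(5)) + (2*sqrt(5) + 8) + (-5) + (-15)] = 0/20 = 0
  <chi_rho, chi_4> = (1/20)[1*(9)*conj(1) + 1*(5)*conj(-1) + 2*(sqrt(5))*conj(-1) + 2*(4 - sqrt(5))*conj(1) + 2*(-sqrt(5))*conj(-1) + 2*(sqrt(5) + 4)*conj(1) + 5*(-1)*conj(-1) + 5*(3)*conj(1)]
      = (1/20)[(9) + (-5) + (-2*sqrt(5)) + (8 - 2*sqrt(5)) + (2*sqrt(5)) + (2*sqrt(5) + 8) + (5) + (15)] = 40/20 = 2
  <chi_rho, chi_5> = (1/20)[1*(9)*conj(2) + 1*(5)*conj(-2) + 2*(sqrt(5))*conj(1/2 + sqrt(5)/2) + 2*(4 - sqrt(5))*conj(-1/2 + sqrt(5)/2) + 2*(-sqrt(5))*conj(1/2 - sqrt(5)/2) + 2*(sqrt(5) + 4)*conj(-sqrt(5)/2 - 1/2) + 5*(-1)*conj(0) + 5*(3)*conj(0)]
      = (1/20)[(18) + (-10) + (sqrt(5) + 5) + (-9 + 5*sqrt(5)) + (5 - sqrt(5)) + (-5*sqrt(5) - 9) + (0) + (0)] = 0/20 = 0
  <chi_rho, chi_6> = (1/20)[1*(9)*conj(2) + 1*(5)*conj(2) + 2*(sqrt(5))*conj(-1/2 + sqrt(5)/2) + 2*(4 - sqrt(5))*conj(-sqrt(5)/2 - 1/2) + 2*(-sqrt(5))*conj(-sqrt(5)/2 - 1/2) + 2*(sqrt(5) + 4)*conj(-1/2 + sqrt(5)/2) + 5*(-1)*conj(0) + 5*(3)*conj(0)]
      = (1/20)[(18) + (10) + (5 - sqrt(5)) + (1 - 3*sqrt(5)) + (sqrt(5) + 5) + (1 + 3*sqrt(5)) + (0) + (0)] = 40/20 = 2
  <chi_rho, chi_7> = (1/20)[1*(9)*conj(2) + 1*(5)*conj(-2) + 2*(sqrt(5))*conj(1/2 - sqrt(5)/2) + 2*(4 - sqrt(5))*conj(-sqrt(5)/2 - 1/2) + 2*(-sqrt(5))*conj(1/2 + sqrt(5)/2) + 2*(sqrt(5) + 4)*conj(-1/2 + sqrt(5)/2) + 5*(-1)*conj(0) + 5*(3)*conj(0)]
      = (1/20)[(18) + (-10) + (-5 + sqrt(5)) + (1 - 3*sqrt(5)) + (-5 - sqrt(5)) + (1 + 3*sqrt(5)) + (0) + (0)] = 0/20 = 0
  <chi_rho, chi_8> = (1/20)[1*(9)*conj(2) + 1*(5)*conj(2) + 2*(sqrt(5))*conj(-sqrt(5)/2 - 1/2) + 2*(4 - sqrt(5))*conj(-1/2 + sqrt(5)/2) + 2*(-sqrt(5))*conj(-1/2 + sqrt(5)/2) + 2*(sqrt(5) + 4)*conj(-sqrt(5)/2 - 1/2) + 5*(-1)*conj(0) + 5*(3)*conj(0)]
      = (1/20)[(18) + (10) + (-5 - sqrt(5)) + (-9 + 5*sqrt(5)) + (-5 + sqrt(5)) + (-5*sqrt(5) - 9) + (0) + (0)] = 0/20 = 0
Dimension check: dim(rho) = sum (mult * dim) = 2*1 + 1*1 + 0*1 + 2*1 + 0*2 + 2*2 + 0*2 + 0*2 = 9 = chi_rho(e) = 9.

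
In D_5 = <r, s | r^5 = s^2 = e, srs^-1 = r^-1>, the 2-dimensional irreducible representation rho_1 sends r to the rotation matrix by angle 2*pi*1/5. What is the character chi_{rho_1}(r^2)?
chi_{rho_1}(r^2) = 2*cos(2*pi*1*2/5) = -sqrt(5)/2 - 1/2

Explanation: rho_1(r^2) is rotation by angle 2*pi*1*2/5, whose trace is 2*cos(2*pi*1*2/5) = -sqrt(5)/2 - 1/2.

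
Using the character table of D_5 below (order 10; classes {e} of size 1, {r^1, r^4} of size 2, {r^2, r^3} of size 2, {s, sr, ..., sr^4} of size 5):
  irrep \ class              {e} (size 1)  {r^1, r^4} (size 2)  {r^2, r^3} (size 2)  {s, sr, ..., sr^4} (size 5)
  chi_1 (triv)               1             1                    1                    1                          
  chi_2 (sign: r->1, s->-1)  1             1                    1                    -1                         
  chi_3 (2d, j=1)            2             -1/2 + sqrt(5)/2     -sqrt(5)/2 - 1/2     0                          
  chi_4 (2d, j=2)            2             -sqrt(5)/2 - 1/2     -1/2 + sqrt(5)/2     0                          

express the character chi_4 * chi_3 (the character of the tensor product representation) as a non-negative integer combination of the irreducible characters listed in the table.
chi_4 tensor chi_3 = chi_3 + chi_4 (all other irreducibles have multiplicity 0).

Derivation: The character of a tensor product is the pointwise product (chi_4 * chi_3)(C) = chi_4(C) * chi_3(C):
  {e}: (2)*(2), {r^1, r^4}: (-sqrt(5)/2 - 1/2)*(-1/2 + sqrt(5)/2), {r^2, r^3}: (-1/2 + sqrt(5)/2)*(-sqrt(5)/2 - 1/2), {s, sr, ..., sr^4}: (0)*(0)
so (chi_4 * chi_3) takes values
  {e} -> 4, {r^1, r^4} -> -1, {r^2, r^3} -> -1, {s, sr, ..., sr^4} -> 0.
Now take the inner product of this character with each irreducible chi from the table, <chi_4*chi_3, chi> = (1/10) sum_C |C| (chi_4*chi_3)(C) conj(chi(C)):
  <chi_4*chi_3, chi_1> = (1/10)[1*(4)*conj(1) + 2*(-1)*conj(1) + 2*(-1)*conj(1) + 5*(0)*conj(1)]
      = (1/10)[(4) + (-2) + (-2) + (0)] = 0/10 = 0
  <chi_4*chi_3, chi_2> = (1/10)[1*(4)*conj(1) + 2*(-1)*conj(1) + 2*(-1)*conj(1) + 5*(0)*conj(-1)]
      = (1/10)[(4) + (-2) + (-2) + (0)] = 0/10 = 0
  <chi_4*chi_3, chi_3> = (1/10)[1*(4)*conj(2) + 2*(-1)*conj(-1/2 + sqrt(5)/2) + 2*(-1)*conj(-sqrt(5)/2 - 1/2) + 5*(0)*conj(0)]
      = (1/10)[(8) + (1 - sqrt(5)) + (1 + sqrt(5)) + (0)] = 10/10 = 1
  <chi_4*chi_3, chi_4> = (1/10)[1*(4)*conj(2) + 2*(-1)*conj(-sqrt(5)/2 - 1/2) + 2*(-1)*conj(-1/2 + sqrt(5)/2) + 5*(0)*conj(0)]
      = (1/10)[(8) + (1 + sqrt(5)) + (1 - sqrt(5)) + (0)] = 10/10 = 1
Hence the multiplicities are chi_3: 1, chi_4: 1. Dimension check: dim(chi_4)*dim(chi_3) = 2*2 = 4 and sum (mult * dim) = 1*2 + 1*2 = 4.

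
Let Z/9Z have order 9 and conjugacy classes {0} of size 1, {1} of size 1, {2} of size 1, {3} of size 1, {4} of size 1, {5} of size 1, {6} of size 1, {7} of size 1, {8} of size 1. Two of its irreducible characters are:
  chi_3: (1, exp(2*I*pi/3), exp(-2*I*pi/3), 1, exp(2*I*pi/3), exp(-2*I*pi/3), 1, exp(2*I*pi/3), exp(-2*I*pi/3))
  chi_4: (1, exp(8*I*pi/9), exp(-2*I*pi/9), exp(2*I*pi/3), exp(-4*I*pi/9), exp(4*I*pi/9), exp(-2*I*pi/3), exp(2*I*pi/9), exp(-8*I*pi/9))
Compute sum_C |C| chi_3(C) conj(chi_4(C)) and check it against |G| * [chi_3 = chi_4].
Sum = 0; so <chi_3, chi_4> = 0 (distinct irreducibles are orthogonal).

Compute term by term over conjugacy classes (|C| * chi_3(C) * conj(chi_4(C))):
  1*(1)*conj(1) + 1*(exp(2*I*pi/3))*conj(exp(8*I*pi/9)) + 1*(exp(-2*I*pi/3))*conj(exp(-2*I*pi/9)) + 1*(1)*conj(exp(2*I*pi/3)) + 1*(exp(2*I*pi/3))*conj(exp(-4*I*pi/9)) + 1*(exp(-2*I*pi/3))*conj(exp(4*I*pi/9)) + 1*(1)*conj(exp(-2*I*pi/3)) + 1*(exp(2*I*pi/3))*conj(exp(2*I*pi/9)) + 1*(exp(-2*I*pi/3))*conj(exp(-8*I*pi/9))
  = (1) + (exp(-2*I*pi/9)) + (exp(-4*I*pi/9)) + (exp(-2*I*pi/3)) + (exp(-8*I*pi/9)) + (exp(8*I*pi/9)) + (exp(2*I*pi/3)) + (exp(4*I*pi/9)) + (exp(2*I*pi/9))
  = 0.
(Exp terms are combined using exp(i*s)*conj(exp(i*t)) = exp(i*(s-t)), and sums of them are collapsed using the identity that for every m > 1 the m distinct m-th roots of unity sum to 0, e.g. 1 + exp(2*I*pi/3) + exp(-2*I*pi/3) = 0.)
Dividing by |G| = 9 gives 0/9 = 0, matching the row-orthogonality relation <chi_3, chi_4> = [chi_3 = chi_4].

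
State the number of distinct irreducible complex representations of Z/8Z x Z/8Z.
64

Argument: The number of irreducible complex representations of a finite group equals its number of conjugacy classes. Z/8Z x Z/8Z is abelian of order 64, so every element is its own conjugacy class: 64 classes, so Z/8Z x Z/8Z (order 64) has exactly 64 irreducible complex representations.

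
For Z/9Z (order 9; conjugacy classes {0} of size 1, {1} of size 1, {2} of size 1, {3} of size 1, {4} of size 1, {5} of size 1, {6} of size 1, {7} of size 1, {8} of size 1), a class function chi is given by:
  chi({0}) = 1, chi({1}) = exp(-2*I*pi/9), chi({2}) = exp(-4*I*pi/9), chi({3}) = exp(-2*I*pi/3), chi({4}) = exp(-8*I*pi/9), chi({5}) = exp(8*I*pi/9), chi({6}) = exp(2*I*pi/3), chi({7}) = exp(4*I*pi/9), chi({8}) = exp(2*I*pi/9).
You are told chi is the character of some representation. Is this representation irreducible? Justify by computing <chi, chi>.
Irreducible: <chi, chi> = 1.

Explanation: <chi, chi> = (1/|G|) sum_C |C| * |chi(C)|^2 = (1/9)[1*|1|^2 + 1*|exp(-2*I*pi/9)|^2 + 1*|exp(-4*I*pi/9)|^2 + 1*|exp(-2*I*pi/3)|^2 + 1*|exp(-8*I*pi/9)|^2 + 1*|exp(8*I*pi/9)|^2 + 1*|exp(2*I*pi/3)|^2 + 1*|exp(4*I*pi/9)|^2 + 1*|exp(2*I*pi/9)|^2]
  = (1/9)[(1) + (1) + (1) + (1) + (1) + (1) + (1) + (1) + (1)] = 9/9 = 1.
(Exp terms are combined using exp(i*s)*conj(exp(i*t)) = exp(i*(s-t)), and sums of them are collapsed using the identity that for every m > 1 the m distinct m-th roots of unity sum to 0, e.g. 1 + exp(2*I*pi/3) + exp(-2*I*pi/3) = 0.)
A character is irreducible iff <chi, chi> = 1, so this representation is irreducible.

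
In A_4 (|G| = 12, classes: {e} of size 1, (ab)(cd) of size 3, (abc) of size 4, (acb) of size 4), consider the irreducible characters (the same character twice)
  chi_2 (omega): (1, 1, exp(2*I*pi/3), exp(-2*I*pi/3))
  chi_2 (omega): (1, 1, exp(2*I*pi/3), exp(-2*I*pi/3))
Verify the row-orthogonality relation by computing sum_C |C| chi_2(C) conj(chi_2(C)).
Sum = 12 = |G| = 12; so <chi_2, chi_2> = 1 (norm-1 confirms irreducibility).

Solution. Compute term by term over conjugacy classes (|C| * chi_2(C) * conj(chi_2(C))):
  1*(1)*conj(1) + 3*(1)*conj(1) + 4*(exp(2*I*pi/3))*conj(exp(2*I*pi/3)) + 4*(exp(-2*I*pi/3))*conj(exp(-2*I*pi/3))
  = (1) + (3) + (4) + (4)
  = 12.
(Exp terms are combined using exp(i*s)*conj(exp(i*t)) = exp(i*(s-t)), and sums of them are collapsed using the identity that for every m > 1 the m distinct m-th roots of unity sum to 0, e.g. 1 + exp(2*I*pi/3) + exp(-2*I*pi/3) = 0.)
Dividing by |G| = 12 gives 12/12 = 1, matching the row-orthogonality relation <chi_2, chi_2> = [chi_2 = chi_2].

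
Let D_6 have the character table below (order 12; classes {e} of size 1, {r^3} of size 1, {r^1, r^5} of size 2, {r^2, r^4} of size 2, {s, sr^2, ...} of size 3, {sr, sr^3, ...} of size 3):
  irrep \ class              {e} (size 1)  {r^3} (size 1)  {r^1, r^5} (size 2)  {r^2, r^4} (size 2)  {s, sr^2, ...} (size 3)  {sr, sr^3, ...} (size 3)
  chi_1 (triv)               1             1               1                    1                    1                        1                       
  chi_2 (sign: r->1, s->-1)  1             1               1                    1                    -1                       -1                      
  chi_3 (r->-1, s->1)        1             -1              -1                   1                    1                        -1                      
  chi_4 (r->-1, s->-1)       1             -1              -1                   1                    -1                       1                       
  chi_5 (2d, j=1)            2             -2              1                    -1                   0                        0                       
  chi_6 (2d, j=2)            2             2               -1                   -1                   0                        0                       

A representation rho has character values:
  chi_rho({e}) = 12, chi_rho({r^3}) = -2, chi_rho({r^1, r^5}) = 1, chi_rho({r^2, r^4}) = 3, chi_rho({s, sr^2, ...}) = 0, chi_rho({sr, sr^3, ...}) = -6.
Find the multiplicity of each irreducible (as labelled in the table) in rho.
Multiplicities: chi_1: 0, chi_2: 3, chi_3: 3, chi_4: 0, chi_5: 2, chi_6: 1.

Details: Use <chi_rho, chi> = (1/|G|) sum_C |C| * chi_rho(C) * conj(chi(C)) with |G| = 12 for each irreducible chi in the table:
  <chi_rho, chi_1> = (1/12)[1*(12)*conj(1) + 1*(-2)*conj(1) + 2*(1)*conj(1) + 2*(3)*conj(1) + 3*(0)*conj(1) + 3*(-6)*conj(1)]
      = (1/12)[(12) + (-2) + (2) + (6) + (0) + (-18)] = 0/12 = 0
  <chi_rho, chi_2> = (1/12)[1*(12)*conj(1) + 1*(-2)*conj(1) + 2*(1)*conj(1) + 2*(3)*conj(1) + 3*(0)*conj(-1) + 3*(-6)*conj(-1)]
      = (1/12)[(12) + (-2) + (2) + (6) + (0) + (18)] = 36/12 = 3
  <chi_rho, chi_3> = (1/12)[1*(12)*conj(1) + 1*(-2)*conj(-1) + 2*(1)*conj(-1) + 2*(3)*conj(1) + 3*(0)*conj(1) + 3*(-6)*conj(-1)]
      = (1/12)[(12) + (2) + (-2) + (6) + (0) + (18)] = 36/12 = 3
  <chi_rho, chi_4> = (1/12)[1*(12)*conj(1) + 1*(-2)*conj(-1) + 2*(1)*conj(-1) + 2*(3)*conj(1) + 3*(0)*conj(-1) + 3*(-6)*conj(1)]
      = (1/12)[(12) + (2) + (-2) + (6) + (0) + (-18)] = 0/12 = 0
  <chi_rho, chi_5> = (1/12)[1*(12)*conj(2) + 1*(-2)*conj(-2) + 2*(1)*conj(1) + 2*(3)*conj(-1) + 3*(0)*conj(0) + 3*(-6)*conj(0)]
      = (1/12)[(24) + (4) + (2) + (-6) + (0) + (0)] = 24/12 = 2
  <chi_rho, chi_6> = (1/12)[1*(12)*conj(2) + 1*(-2)*conj(2) + 2*(1)*conj(-1) + 2*(3)*conj(-1) + 3*(0)*conj(0) + 3*(-6)*conj(0)]
      = (1/12)[(24) + (-4) + (-2) + (-6) + (0) + (0)] = 12/12 = 1
Dimension check: dim(rho) = sum (mult * dim) = 0*1 + 3*1 + 3*1 + 0*1 + 2*2 + 1*2 = 12 = chi_rho(e) = 12.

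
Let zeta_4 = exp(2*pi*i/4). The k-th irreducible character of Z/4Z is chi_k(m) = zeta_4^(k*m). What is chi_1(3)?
chi_1(3) = zeta_4^3 = -I

Reasoning: chi_1(3) = zeta_4^(1*3) = zeta_4^3. Since zeta_4^4 = 1, this equals zeta_4^3 = exp(2*pi*i*3/4) = -I.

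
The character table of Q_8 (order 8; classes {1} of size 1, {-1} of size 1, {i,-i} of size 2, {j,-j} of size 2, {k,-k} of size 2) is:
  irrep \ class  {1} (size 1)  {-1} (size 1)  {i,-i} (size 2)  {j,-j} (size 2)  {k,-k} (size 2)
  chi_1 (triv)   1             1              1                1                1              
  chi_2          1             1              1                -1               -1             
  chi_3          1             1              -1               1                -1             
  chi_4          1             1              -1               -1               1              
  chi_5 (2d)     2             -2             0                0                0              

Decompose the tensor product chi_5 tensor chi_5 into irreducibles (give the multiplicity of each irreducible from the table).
chi_5 tensor chi_5 = chi_1 + chi_2 + chi_3 + chi_4 (all other irreducibles have multiplicity 0).

Proof sketch: The character of a tensor product is the pointwise product (chi_5 * chi_5)(C) = chi_5(C) * chi_5(C):
  {1}: (2)*(2), {-1}: (-2)*(-2), {i,-i}: (0)*(0), {j,-j}: (0)*(0), {k,-k}: (0)*(0)
so (chi_5 * chi_5) takes values
  {1} -> 4, {-1} -> 4, {i,-i} -> 0, {j,-j} -> 0, {k,-k} -> 0.
Now take the inner product of this character with each irreducible chi from the table, <chi_5*chi_5, chi> = (1/8) sum_C |C| (chi_5*chi_5)(C) conj(chi(C)):
  <chi_5*chi_5, chi_1> = (1/8)[1*(4)*conj(1) + 1*(4)*conj(1) + 2*(0)*conj(1) + 2*(0)*conj(1) + 2*(0)*conj(1)]
      = (1/8)[(4) + (4) + (0) + (0) + (0)] = 8/8 = 1
  <chi_5*chi_5, chi_2> = (1/8)[1*(4)*conj(1) + 1*(4)*conj(1) + 2*(0)*conj(1) + 2*(0)*conj(-1) + 2*(0)*conj(-1)]
      = (1/8)[(4) + (4) + (0) + (0) + (0)] = 8/8 = 1
  <chi_5*chi_5, chi_3> = (1/8)[1*(4)*conj(1) + 1*(4)*conj(1) + 2*(0)*conj(-1) + 2*(0)*conj(1) + 2*(0)*conj(-1)]
      = (1/8)[(4) + (4) + (0) + (0) + (0)] = 8/8 = 1
  <chi_5*chi_5, chi_4> = (1/8)[1*(4)*conj(1) + 1*(4)*conj(1) + 2*(0)*conj(-1) + 2*(0)*conj(-1) + 2*(0)*conj(1)]
      = (1/8)[(4) + (4) + (0) + (0) + (0)] = 8/8 = 1
  <chi_5*chi_5, chi_5> = (1/8)[1*(4)*conj(2) + 1*(4)*conj(-2) + 2*(0)*conj(0) + 2*(0)*conj(0) + 2*(0)*conj(0)]
      = (1/8)[(8) + (-8) + (0) + (0) + (0)] = 0/8 = 0
Hence the multiplicities are chi_1: 1, chi_2: 1, chi_3: 1, chi_4: 1. Dimension check: dim(chi_5)*dim(chi_5) = 2*2 = 4 and sum (mult * dim) = 1*1 + 1*1 + 1*1 + 1*1 = 4.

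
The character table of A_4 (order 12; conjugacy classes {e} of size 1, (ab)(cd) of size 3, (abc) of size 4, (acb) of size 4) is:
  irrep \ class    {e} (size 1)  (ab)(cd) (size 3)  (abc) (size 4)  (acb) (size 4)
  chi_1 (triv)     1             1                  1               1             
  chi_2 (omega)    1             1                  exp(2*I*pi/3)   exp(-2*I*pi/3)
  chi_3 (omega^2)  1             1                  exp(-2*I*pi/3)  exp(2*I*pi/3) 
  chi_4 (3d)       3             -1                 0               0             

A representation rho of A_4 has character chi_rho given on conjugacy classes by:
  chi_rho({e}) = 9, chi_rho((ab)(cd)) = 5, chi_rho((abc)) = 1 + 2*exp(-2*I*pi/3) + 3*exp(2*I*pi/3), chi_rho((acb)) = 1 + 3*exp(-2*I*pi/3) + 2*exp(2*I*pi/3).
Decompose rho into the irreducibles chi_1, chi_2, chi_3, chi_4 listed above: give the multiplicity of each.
Multiplicities: chi_1: 1, chi_2: 3, chi_3: 2, chi_4: 1.

Solution. Use <chi_rho, chi> = (1/|G|) sum_C |C| * chi_rho(C) * conj(chi(C)) with |G| = 12 for each irreducible chi in the table:
  <chi_rho, chi_1> = (1/12)[1*(9)*conj(1) + 3*(5)*conj(1) + 4*(1 + 2*exp(-2*I*pi/3) + 3*exp(2*I*pi/3))*conj(1) + 4*(1 + 3*exp(-2*I*pi/3) + 2*exp(2*I*pi/3))*conj(1)]
      = (1/12)[(9) + (15) + (4 + 8*exp(-2*I*pi/3) + 12*exp(2*I*pi/3)) + (4 + 12*exp(-2*I*pi/3) + 8*exp(2*I*pi/3))] = 12/12 = 1
  <chi_rho, chi_2> = (1/12)[1*(9)*conj(1) + 3*(5)*conj(1) + 4*(1 + 2*exp(-2*I*pi/3) + 3*exp(2*I*pi/3))*conj(exp(2*I*pi/3)) + 4*(1 + 3*exp(-2*I*pi/3) + 2*exp(2*I*pi/3))*conj(exp(-2*I*pi/3))]
      = (1/12)[(9) + (15) + (12 + 4*exp(-2*I*pi/3) + 8*exp(2*I*pi/3)) + (12 + 8*exp(-2*I*pi/3) + 4*exp(2*I*pi/3))] = 36/12 = 3
  <chi_rho, chi_3> = (1/12)[1*(9)*conj(1) + 3*(5)*conj(1) + 4*(1 + 2*exp(-2*I*pi/3) + 3*exp(2*I*pi/3))*conj(exp(-2*I*pi/3)) + 4*(1 + 3*exp(-2*I*pi/3) + 2*exp(2*I*pi/3))*conj(exp(2*I*pi/3))]
      = (1/12)[(9) + (15) + (8 + 12*exp(-2*I*pi/3) + 4*exp(2*I*pi/3)) + (8 + 4*exp(-2*I*pi/3) + 12*exp(2*I*pi/3))] = 24/12 = 2
  <chi_rho, chi_4> = (1/12)[1*(9)*conj(3) + 3*(5)*conj(-1) + 4*(1 + 2*exp(-2*I*pi/3) + 3*exp(2*I*pi/3))*conj(0) + 4*(1 + 3*exp(-2*I*pi/3) + 2*exp(2*I*pi/3))*conj(0)]
      = (1/12)[(27) + (-15) + (0) + (0)] = 12/12 = 1
(Exp terms are combined using exp(i*s)*conj(exp(i*t)) = exp(i*(s-t)), and sums of them are collapsed using the identity that for every m > 1 the m distinct m-th roots of unity sum to 0, e.g. 1 + exp(2*I*pi/3) + exp(-2*I*pi/3) = 0.)
Dimension check: dim(rho) = sum (mult * dim) = 1*1 + 3*1 + 2*1 + 1*3 = 9 = chi_rho(e) = 9.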